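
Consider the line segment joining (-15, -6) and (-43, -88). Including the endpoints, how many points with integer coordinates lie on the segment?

The number of lattice points on a segment between lattice points is gcd(|Δx|,|Δy|) + 1 = gcd(28,82) + 1 = 2 + 1 = 3.

3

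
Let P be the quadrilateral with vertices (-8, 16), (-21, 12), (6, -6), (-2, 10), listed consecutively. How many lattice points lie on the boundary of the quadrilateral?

24

The number of boundary lattice points is Σ gcd(|Δx|,|Δy|) = gcd(13,4) + gcd(27,18) + gcd(8,16) + gcd(6,6) = 1+9+8+6 = 24.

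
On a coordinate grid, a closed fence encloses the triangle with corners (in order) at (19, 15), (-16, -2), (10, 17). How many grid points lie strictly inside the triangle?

111

The shoelace formula gives twice the area as |(19·(-2) − (-16)·15) + ((-16)·17 − 10·(-2)) + (10·15 − 19·17)| = 223, so the area is 223/2.
Along each edge there are gcd(|Δx|,|Δy|)+1 lattice points, so counting each shared vertex once the boundary has gcd(35,17) + gcd(26,19) + gcd(9,2) = 1+1+1 = 3.
Pick's theorem gives I = A − B/2 + 1 = 223/2 − 3/2 + 1 = 111.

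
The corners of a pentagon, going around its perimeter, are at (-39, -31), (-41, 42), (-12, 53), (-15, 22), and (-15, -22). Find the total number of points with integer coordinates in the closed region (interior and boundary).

1916

Using the shoelace formula, 2A = |((-39)·42 − (-41)·(-31)) + ((-41)·53 − (-12)·42) + ((-12)·22 − (-15)·53) + ((-15)·(-22) − (-15)·22) + ((-15)·(-31) − (-39)·(-22))| = 3780, so the area is 1890.
The number of boundary lattice points is Σ gcd(|Δx|,|Δy|) = gcd(2,73) + gcd(29,11) + gcd(3,31) + gcd(0,44) + gcd(24,9) = 1+1+1+44+3 = 50.
Pick's theorem gives I = A − B/2 + 1 = 1890 − 50/2 + 1 = 1866, so the closed region contains I + B = 1866 + 50 = 1916 lattice points.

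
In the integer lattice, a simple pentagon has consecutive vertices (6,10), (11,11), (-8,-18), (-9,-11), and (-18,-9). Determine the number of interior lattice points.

Using the shoelace formula, 2A = |(6·11 − 11·10) + (11·(-18) − (-8)·11) + ((-8)·(-11) − (-9)·(-18)) + ((-9)·(-9) − (-18)·(-11)) + ((-18)·10 − 6·(-9))| = 471, so the area is 471/2.
The number of boundary lattice points is Σ gcd(|Δx|,|Δy|) = gcd(5,1) + gcd(19,29) + gcd(1,7) + gcd(9,2) + gcd(24,19) = 1+1+1+1+1 = 5.
By Pick's theorem A = I + B/2 − 1, so I = 471/2 − 5/2 + 1 = 234.

234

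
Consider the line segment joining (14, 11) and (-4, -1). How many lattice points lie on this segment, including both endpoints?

The number of lattice points on a segment between lattice points is gcd(|Δx|,|Δy|) + 1 = gcd(18,12) + 1 = 6 + 1 = 7.

7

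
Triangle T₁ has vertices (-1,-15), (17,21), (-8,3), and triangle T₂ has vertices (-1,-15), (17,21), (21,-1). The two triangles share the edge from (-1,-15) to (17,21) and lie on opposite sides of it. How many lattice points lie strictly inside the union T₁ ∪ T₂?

The union is the simple quadrilateral with vertices (-1,-15), (-8,3), (17,21), (21,-1) in order.
Using the shoelace formula, 2A = |((-1)·3 − (-8)·(-15)) + ((-8)·21 − 17·3) + (17·(-1) − 21·21) + (21·(-15) − (-1)·(-1))| = 1116, so the area is 558.
Along each edge there are gcd(|Δx|,|Δy|)+1 lattice points, so counting each shared vertex once the boundary has gcd(7,18) + gcd(25,18) + gcd(4,22) + gcd(22,14) = 1+1+2+2 = 6.
By Pick's theorem I = A − B/2 + 1 = 558 − 6/2 + 1 = 556.

556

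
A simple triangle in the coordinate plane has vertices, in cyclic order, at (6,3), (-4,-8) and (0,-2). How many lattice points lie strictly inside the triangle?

Using the shoelace formula, 2A = |(6·(-8) − (-4)·3) + ((-4)·(-2) − 0·(-8)) + (0·3 − 6·(-2))| = 16, so the area is 8.
Summing gcd(|Δx|,|Δy|) over the edges gives the boundary count: gcd(10,11) + gcd(4,6) + gcd(6,5) = 1+2+1 = 4.
By Pick's theorem A = I + B/2 − 1, so I = 8 − 4/2 + 1 = 7.

7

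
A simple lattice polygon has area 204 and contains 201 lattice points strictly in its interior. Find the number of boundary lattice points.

Pick's theorem gives A = I + B/2 − 1, so B = 2(A − I + 1) = 2(204 − 201 + 1) = 8.

8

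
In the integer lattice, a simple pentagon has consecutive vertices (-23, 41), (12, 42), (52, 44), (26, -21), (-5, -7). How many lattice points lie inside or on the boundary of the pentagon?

3014

Using the shoelace formula, 2A = |[(-23)·42 − 12·41] + [12·44 − 52·42] + [52·(-21) − 26·44] + [26·(-7) − (-5)·(-21)] + [(-5)·41 − (-23)·(-7)]| = 6003, so the area is 6003/2.
The number of boundary lattice points is Σ gcd(|Δx|,|Δy|) = gcd(35,1) + gcd(40,2) + gcd(26,65) + gcd(31,14) + gcd(18,48) = 1+2+13+1+6 = 23.
Pick's theorem gives I = A − B/2 + 1 = 6003/2 − 23/2 + 1 = 2991, so the closed region contains I + B = 2991 + 23 = 3014 lattice points.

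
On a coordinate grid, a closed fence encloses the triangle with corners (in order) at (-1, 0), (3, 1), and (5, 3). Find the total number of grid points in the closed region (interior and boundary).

By the shoelace formula, twice the signed area is |((-1)·1 − 3·0) + (3·3 − 5·1) + (5·0 − (-1)·3)| = 6, so the area is 3.
The number of boundary lattice points is Σ gcd(|Δx|,|Δy|) = gcd(4,1) + gcd(2,2) + gcd(6,3) = 1+2+3 = 6.
Pick's theorem gives I = A − B/2 + 1 = 3 − 6/2 + 1 = 1, so the closed region contains I + B = 1 + 6 = 7 lattice points.

7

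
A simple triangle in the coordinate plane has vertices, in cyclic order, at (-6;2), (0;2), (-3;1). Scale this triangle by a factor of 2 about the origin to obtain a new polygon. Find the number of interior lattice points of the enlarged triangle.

5

Using the shoelace formula, 2A = |[(-6)·2 − 0·2] + [0·1 − (-3)·2] + [(-3)·2 − (-6)·1]| = 6, so the area is 3.
Along each edge there are gcd(|Δx|,|Δy|)+1 lattice points, so counting each shared vertex once the boundary has gcd(6,0) + gcd(3,1) + gcd(3,1) = 6+1+1 = 8.
Scaling by 2 multiplies the area by 2² = 4 (so the new area is 12) and multiplies the boundary lattice-point count by 2, giving 16.
By Pick's theorem, the interior count of the dilated polygon is 12 − 16/2 + 1 = 5.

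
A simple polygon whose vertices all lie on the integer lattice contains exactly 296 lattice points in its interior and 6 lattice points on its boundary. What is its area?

298

By Pick's theorem, A = I + B/2 − 1 = 296 + 6/2 − 1 = 298.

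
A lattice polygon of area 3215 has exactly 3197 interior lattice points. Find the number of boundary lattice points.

Pick's theorem gives A = I + B/2 − 1, so B = 2(A − I + 1) = 2(3215 − 3197 + 1) = 38.

38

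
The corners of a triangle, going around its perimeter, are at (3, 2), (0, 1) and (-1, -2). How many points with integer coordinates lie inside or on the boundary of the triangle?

The shoelace formula gives twice the area as |(3·1 − 0·2) + (0·(-2) − (-1)·1) + ((-1)·2 − 3·(-2))| = 8, so the area is 4.
The number of boundary lattice points is Σ gcd(|Δx|,|Δy|) = gcd(3,1) + gcd(1,3) + gcd(4,4) = 1+1+4 = 6.
Pick's theorem gives I = A − B/2 + 1 = 4 − 6/2 + 1 = 2, so the closed region contains I + B = 2 + 6 = 8 lattice points.

8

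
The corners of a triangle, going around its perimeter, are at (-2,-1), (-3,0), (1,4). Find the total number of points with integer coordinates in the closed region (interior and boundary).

The shoelace formula gives twice the area as |[(-2)·0 − (-3)·(-1)] + [(-3)·4 − 1·0] + [1·(-1) − (-2)·4]| = 8, so the area is 4.
Along each edge there are gcd(|Δx|,|Δy|)+1 lattice points, so counting each shared vertex once the boundary has gcd(1,1) + gcd(4,4) + gcd(3,5) = 1+4+1 = 6.
Pick's theorem gives I = A − B/2 + 1 = 4 − 6/2 + 1 = 2, so the closed region contains I + B = 2 + 6 = 8 lattice points.

8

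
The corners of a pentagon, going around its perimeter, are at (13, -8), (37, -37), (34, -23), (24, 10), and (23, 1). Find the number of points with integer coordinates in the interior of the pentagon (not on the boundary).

Using the shoelace formula, 2A = |[13·(-37) − 37·(-8)] + [37·(-23) − 34·(-37)] + [34·10 − 24·(-23)] + [24·1 − 23·10] + [23·(-8) − 13·1]| = 711, so the area is 711/2.
The number of boundary lattice points is Σ gcd(|Δx|,|Δy|) = gcd(24,29) + gcd(3,14) + gcd(10,33) + gcd(1,9) + gcd(10,9) = 1+1+1+1+1 = 5.
Pick's theorem gives I = A − B/2 + 1 = 711/2 − 5/2 + 1 = 354.

354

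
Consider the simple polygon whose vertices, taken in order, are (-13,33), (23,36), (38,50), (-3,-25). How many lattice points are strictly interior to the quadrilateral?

By the shoelace formula, twice the signed area is |[(-13)·36 − 23·33] + [23·50 − 38·36] + [38·(-25) − (-3)·50] + [(-3)·33 − (-13)·(-25)]| = 2669, so the area is 1334.5.
Along each edge there are gcd(|Δx|,|Δy|)+1 lattice points, so counting each shared vertex once the boundary has gcd(36,3) + gcd(15,14) + gcd(41,75) + gcd(10,58) = 3+1+1+2 = 7.
Pick's theorem gives I = A − B/2 + 1 = 1334.5 − 7/2 + 1 = 1332.

1332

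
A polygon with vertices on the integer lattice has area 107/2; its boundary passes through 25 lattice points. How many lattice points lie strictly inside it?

42

From Pick's theorem, I = A − B/2 + 1 = 107/2 − 25/2 + 1 = 42.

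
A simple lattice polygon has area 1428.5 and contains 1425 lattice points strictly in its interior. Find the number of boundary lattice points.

Pick's theorem gives A = I + B/2 − 1, so B = 2(A − I + 1) = 2(1428.5 − 1425 + 1) = 9.

9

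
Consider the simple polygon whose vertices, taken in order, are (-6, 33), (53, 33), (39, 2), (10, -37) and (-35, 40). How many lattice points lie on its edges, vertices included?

63

Along each edge there are gcd(|Δx|,|Δy|)+1 lattice points, so counting each shared vertex once the boundary has gcd(59,0) + gcd(14,31) + gcd(29,39) + gcd(45,77) + gcd(29,7) = 59+1+1+1+1 = 63.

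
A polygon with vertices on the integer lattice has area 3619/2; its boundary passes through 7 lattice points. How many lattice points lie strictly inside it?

1807

Pick's theorem A = I + B/2 − 1 rearranges to I = A − B/2 + 1 = 3619/2 − 7/2 + 1 = 1807.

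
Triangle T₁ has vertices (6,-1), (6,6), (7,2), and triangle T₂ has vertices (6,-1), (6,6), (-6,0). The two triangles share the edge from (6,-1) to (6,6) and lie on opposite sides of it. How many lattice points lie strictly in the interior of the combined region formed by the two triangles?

42

The union is the simple quadrilateral with vertices (6,-1), (7,2), (6,6), (-6,0) in order.
The shoelace formula gives twice the area as |(6·2 − 7·(-1)) + (7·6 − 6·2) + (6·0 − (-6)·6) + ((-6)·(-1) − 6·0)| = 91, so the area is 91/2.
Summing gcd(|Δx|,|Δy|) over the edges gives the boundary count: gcd(1,3) + gcd(1,4) + gcd(12,6) + gcd(12,1) = 1+1+6+1 = 9.
By Pick's theorem I = A − B/2 + 1 = 91/2 − 9/2 + 1 = 42.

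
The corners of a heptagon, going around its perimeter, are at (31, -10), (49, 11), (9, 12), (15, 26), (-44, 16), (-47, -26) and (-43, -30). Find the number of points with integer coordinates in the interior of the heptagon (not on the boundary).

3146

The shoelace formula gives twice the area as |(31·11 − 49·(-10)) + (49·12 − 9·11) + (9·26 − 15·12) + (15·16 − (-44)·26) + ((-44)·(-26) − (-47)·16) + ((-47)·(-30) − (-43)·(-26)) + ((-43)·(-10) − 31·(-30))| = 6306, so the area is 3153.
The number of boundary lattice points is Σ gcd(|Δx|,|Δy|) = gcd(18,21) + gcd(40,1) + gcd(6,14) + gcd(59,10) + gcd(3,42) + gcd(4,4) + gcd(74,20) = 3+1+2+1+3+4+2 = 16.
By Pick's theorem A = I + B/2 − 1, so I = 3153 − 16/2 + 1 = 3146.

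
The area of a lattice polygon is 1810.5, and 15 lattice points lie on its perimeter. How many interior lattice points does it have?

1804

From Pick's theorem, I = A − B/2 + 1 = 1810.5 − 15/2 + 1 = 1804.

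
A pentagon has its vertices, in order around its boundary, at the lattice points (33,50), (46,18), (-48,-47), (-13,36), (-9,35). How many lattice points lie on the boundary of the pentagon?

Along each edge there are gcd(|Δx|,|Δy|)+1 lattice points, so counting each shared vertex once the boundary has gcd(13,32) + gcd(94,65) + gcd(35,83) + gcd(4,1) + gcd(42,15) = 1+1+1+1+3 = 7.

7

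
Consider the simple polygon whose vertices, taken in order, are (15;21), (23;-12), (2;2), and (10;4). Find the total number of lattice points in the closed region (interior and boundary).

By the shoelace formula, twice the signed area is |(15·(-12) − 23·21) + (23·2 − 2·(-12)) + (2·4 − 10·2) + (10·21 − 15·4)| = 455, so the area is 227.5.
Along each edge there are gcd(|Δx|,|Δy|)+1 lattice points, so counting each shared vertex once the boundary has gcd(8,33) + gcd(21,14) + gcd(8,2) + gcd(5,17) = 1+7+2+1 = 11.
Pick's theorem gives I = A − B/2 + 1 = 227.5 − 11/2 + 1 = 223, so the closed region contains I + B = 223 + 11 = 234 lattice points.

234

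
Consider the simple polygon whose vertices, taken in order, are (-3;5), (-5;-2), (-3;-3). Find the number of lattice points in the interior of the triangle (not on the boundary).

The shoelace formula gives twice the area as |((-3)·(-2) − (-5)·5) + ((-5)·(-3) − (-3)·(-2)) + ((-3)·5 − (-3)·(-3))| = 16, so the area is 8.
The number of boundary lattice points is Σ gcd(|Δx|,|Δy|) = gcd(2,7) + gcd(2,1) + gcd(0,8) = 1+1+8 = 10.
By Pick's theorem A = I + B/2 − 1, so I = 8 − 10/2 + 1 = 4.

4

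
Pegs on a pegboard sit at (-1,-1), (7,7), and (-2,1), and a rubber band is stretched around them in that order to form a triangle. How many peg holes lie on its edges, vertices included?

12

The number of boundary lattice points is Σ gcd(|Δx|,|Δy|) = gcd(8,8) + gcd(9,6) + gcd(1,2) = 8+3+1 = 12.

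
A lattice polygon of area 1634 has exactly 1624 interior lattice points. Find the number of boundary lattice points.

22

Pick's theorem gives A = I + B/2 − 1, so B = 2(A − I + 1) = 2(1634 − 1624 + 1) = 22.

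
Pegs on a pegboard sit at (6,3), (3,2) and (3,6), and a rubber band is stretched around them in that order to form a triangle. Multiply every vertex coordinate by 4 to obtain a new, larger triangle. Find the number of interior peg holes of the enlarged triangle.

81

By the shoelace formula, twice the signed area is |[6·2 − 3·3] + [3·6 − 3·2] + [3·3 − 6·6]| = 12, so the area is 6.
Along each edge there are gcd(|Δx|,|Δy|)+1 lattice points, so counting each shared vertex once the boundary has gcd(3,1) + gcd(0,4) + gcd(3,3) = 1+4+3 = 8.
Scaling by 4 multiplies the area by 4² = 16 (so the new area is 96) and multiplies the boundary lattice-point count by 4, giving 32.
By Pick's theorem, the interior count of the dilated polygon is 96 − 32/2 + 1 = 81.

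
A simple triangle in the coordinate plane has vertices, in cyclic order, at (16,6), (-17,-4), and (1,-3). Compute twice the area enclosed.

The shoelace formula gives twice the area as |[16·(-4) − (-17)·6] + [(-17)·(-3) − 1·(-4)] + [1·6 − 16·(-3)]| = 147, so the area is 147/2.

147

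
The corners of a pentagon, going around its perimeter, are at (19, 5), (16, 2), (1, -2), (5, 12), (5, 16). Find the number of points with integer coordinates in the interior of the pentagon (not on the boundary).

152

By the shoelace formula, twice the signed area is |[19·2 − 16·5] + [16·(-2) − 1·2] + [1·12 − 5·(-2)] + [5·16 − 5·12] + [5·5 − 19·16]| = 313, so the area is 313/2.
Along each edge there are gcd(|Δx|,|Δy|)+1 lattice points, so counting each shared vertex once the boundary has gcd(3,3) + gcd(15,4) + gcd(4,14) + gcd(0,4) + gcd(14,11) = 3+1+2+4+1 = 11.
Pick's theorem gives I = A − B/2 + 1 = 313/2 − 11/2 + 1 = 152.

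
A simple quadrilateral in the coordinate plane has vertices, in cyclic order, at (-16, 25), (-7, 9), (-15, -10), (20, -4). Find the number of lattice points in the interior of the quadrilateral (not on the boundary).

465

Using the shoelace formula, 2A = |[(-16)·9 − (-7)·25] + [(-7)·(-10) − (-15)·9] + [(-15)·(-4) − 20·(-10)] + [20·25 − (-16)·(-4)]| = 932, so the area is 466.
The number of boundary lattice points is Σ gcd(|Δx|,|Δy|) = gcd(9,16) + gcd(8,19) + gcd(35,6) + gcd(36,29) = 1+1+1+1 = 4.
Pick's theorem gives I = A − B/2 + 1 = 466 − 4/2 + 1 = 465.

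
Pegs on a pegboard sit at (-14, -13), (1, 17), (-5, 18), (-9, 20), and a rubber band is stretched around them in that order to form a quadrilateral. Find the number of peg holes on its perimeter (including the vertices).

Along each edge there are gcd(|Δx|,|Δy|)+1 lattice points, so counting each shared vertex once the boundary has gcd(15,30) + gcd(6,1) + gcd(4,2) + gcd(5,33) = 15+1+2+1 = 19.

19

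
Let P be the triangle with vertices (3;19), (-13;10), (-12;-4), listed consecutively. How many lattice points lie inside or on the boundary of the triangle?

By the shoelace formula, twice the signed area is |(3·10 − (-13)·19) + ((-13)·(-4) − (-12)·10) + ((-12)·19 − 3·(-4))| = 233, so the area is 116.5.
The number of boundary lattice points is Σ gcd(|Δx|,|Δy|) = gcd(16,9) + gcd(1,14) + gcd(15,23) = 1+1+1 = 3.
Pick's theorem gives I = A − B/2 + 1 = 116.5 − 3/2 + 1 = 116, so the closed region contains I + B = 116 + 3 = 119 lattice points.

119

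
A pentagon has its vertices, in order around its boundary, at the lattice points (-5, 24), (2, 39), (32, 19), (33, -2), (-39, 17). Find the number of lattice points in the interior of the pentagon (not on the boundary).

1250

The shoelace formula gives twice the area as |[(-5)·39 − 2·24] + [2·19 − 32·39] + [32·(-2) − 33·19] + [33·17 − (-39)·(-2)] + [(-39)·24 − (-5)·17]| = 2512, so the area is 1256.
Summing gcd(|Δx|,|Δy|) over the edges gives the boundary count: gcd(7,15) + gcd(30,20) + gcd(1,21) + gcd(72,19) + gcd(34,7) = 1+10+1+1+1 = 14.
Pick's theorem gives I = A − B/2 + 1 = 1256 − 14/2 + 1 = 1250.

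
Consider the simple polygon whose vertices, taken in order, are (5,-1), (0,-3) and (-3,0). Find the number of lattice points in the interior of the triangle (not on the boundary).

By the shoelace formula, twice the signed area is |[5·(-3) − 0·(-1)] + [0·0 − (-3)·(-3)] + [(-3)·(-1) − 5·0]| = 21, so the area is 10.5.
Summing gcd(|Δx|,|Δy|) over the edges gives the boundary count: gcd(5,2) + gcd(3,3) + gcd(8,1) = 1+3+1 = 5.
Pick's theorem gives I = A − B/2 + 1 = 10.5 − 5/2 + 1 = 9.

9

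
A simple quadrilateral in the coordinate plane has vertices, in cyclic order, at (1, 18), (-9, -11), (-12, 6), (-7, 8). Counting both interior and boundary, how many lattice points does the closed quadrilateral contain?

115

By the shoelace formula, twice the signed area is |[1·(-11) − (-9)·18] + [(-9)·6 − (-12)·(-11)] + [(-12)·8 − (-7)·6] + [(-7)·18 − 1·8]| = 223, so the area is 223/2.
Summing gcd(|Δx|,|Δy|) over the edges gives the boundary count: gcd(10,29) + gcd(3,17) + gcd(5,2) + gcd(8,10) = 1+1+1+2 = 5.
Pick's theorem gives I = A − B/2 + 1 = 223/2 − 5/2 + 1 = 110, so the closed region contains I + B = 110 + 5 = 115 lattice points.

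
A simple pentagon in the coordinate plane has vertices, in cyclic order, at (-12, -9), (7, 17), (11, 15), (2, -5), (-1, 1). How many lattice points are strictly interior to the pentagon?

142

By the shoelace formula, twice the signed area is |((-12)·17 − 7·(-9)) + (7·15 − 11·17) + (11·(-5) − 2·15) + (2·1 − (-1)·(-5)) + ((-1)·(-9) − (-12)·1)| = 290, so the area is 145.
Summing gcd(|Δx|,|Δy|) over the edges gives the boundary count: gcd(19,26) + gcd(4,2) + gcd(9,20) + gcd(3,6) + gcd(11,10) = 1+2+1+3+1 = 8.
Pick's theorem gives I = A − B/2 + 1 = 145 − 8/2 + 1 = 142.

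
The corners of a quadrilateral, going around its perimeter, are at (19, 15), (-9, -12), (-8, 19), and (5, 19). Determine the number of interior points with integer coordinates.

Using the shoelace formula, 2A = |(19·(-12) − (-9)·15) + ((-9)·19 − (-8)·(-12)) + ((-8)·19 − 5·19) + (5·15 − 19·19)| = 893, so the area is 446.5.
Summing gcd(|Δx|,|Δy|) over the edges gives the boundary count: gcd(28,27) + gcd(1,31) + gcd(13,0) + gcd(14,4) = 1+1+13+2 = 17.
By Pick's theorem A = I + B/2 − 1, so I = 446.5 − 17/2 + 1 = 439.

439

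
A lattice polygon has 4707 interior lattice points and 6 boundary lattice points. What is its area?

4709

Pick's theorem states A = I + B/2 − 1, so A = 4707 + 6/2 − 1 = 4709.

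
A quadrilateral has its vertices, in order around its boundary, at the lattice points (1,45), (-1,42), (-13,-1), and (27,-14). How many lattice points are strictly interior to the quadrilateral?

By the shoelace formula, twice the signed area is |[1·42 − (-1)·45] + [(-1)·(-1) − (-13)·42] + [(-13)·(-14) − 27·(-1)] + [27·45 − 1·(-14)]| = 2072, so the area is 1036.
Along each edge there are gcd(|Δx|,|Δy|)+1 lattice points, so counting each shared vertex once the boundary has gcd(2,3) + gcd(12,43) + gcd(40,13) + gcd(26,59) = 1+1+1+1 = 4.
By Pick's theorem A = I + B/2 − 1, so I = 1036 − 4/2 + 1 = 1035.

1035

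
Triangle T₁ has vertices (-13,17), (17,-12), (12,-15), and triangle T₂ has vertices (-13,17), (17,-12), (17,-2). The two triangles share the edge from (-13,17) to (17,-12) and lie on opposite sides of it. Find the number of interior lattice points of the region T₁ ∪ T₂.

The union is the simple quadrilateral with vertices (-13,17), (12,-15), (17,-12), (17,-2) in order.
Using the shoelace formula, 2A = |[(-13)·(-15) − 12·17] + [12·(-12) − 17·(-15)] + [17·(-2) − 17·(-12)] + [17·17 − (-13)·(-2)]| = 535, so the area is 267.5.
Along each edge there are gcd(|Δx|,|Δy|)+1 lattice points, so counting each shared vertex once the boundary has gcd(25,32) + gcd(5,3) + gcd(0,10) + gcd(30,19) = 1+1+10+1 = 13.
By Pick's theorem I = A − B/2 + 1 = 267.5 − 13/2 + 1 = 262.

262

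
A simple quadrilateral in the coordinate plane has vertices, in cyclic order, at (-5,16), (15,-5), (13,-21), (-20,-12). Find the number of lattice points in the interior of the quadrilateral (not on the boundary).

By the shoelace formula, twice the signed area is |((-5)·(-5) − 15·16) + (15·(-21) − 13·(-5)) + (13·(-12) − (-20)·(-21)) + ((-20)·16 − (-5)·(-12))| = 1421, so the area is 1421/2.
The number of boundary lattice points is Σ gcd(|Δx|,|Δy|) = gcd(20,21) + gcd(2,16) + gcd(33,9) + gcd(15,28) = 1+2+3+1 = 7.
Pick's theorem gives I = A − B/2 + 1 = 1421/2 − 7/2 + 1 = 708.

708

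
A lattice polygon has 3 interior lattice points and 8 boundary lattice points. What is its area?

By Pick's theorem, A = I + B/2 − 1 = 3 + 8/2 − 1 = 6.

6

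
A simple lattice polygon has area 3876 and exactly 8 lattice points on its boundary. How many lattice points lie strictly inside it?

From Pick's theorem, I = A − B/2 + 1 = 3876 − 8/2 + 1 = 3873.

3873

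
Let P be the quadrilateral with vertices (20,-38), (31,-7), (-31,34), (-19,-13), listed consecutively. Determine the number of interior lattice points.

1952

By the shoelace formula, twice the signed area is |(20·(-7) − 31·(-38)) + (31·34 − (-31)·(-7)) + ((-31)·(-13) − (-19)·34) + ((-19)·(-38) − 20·(-13))| = 3906, so the area is 1953.
Along each edge there are gcd(|Δx|,|Δy|)+1 lattice points, so counting each shared vertex once the boundary has gcd(11,31) + gcd(62,41) + gcd(12,47) + gcd(39,25) = 1+1+1+1 = 4.
Pick's theorem gives I = A − B/2 + 1 = 1953 − 4/2 + 1 = 1952.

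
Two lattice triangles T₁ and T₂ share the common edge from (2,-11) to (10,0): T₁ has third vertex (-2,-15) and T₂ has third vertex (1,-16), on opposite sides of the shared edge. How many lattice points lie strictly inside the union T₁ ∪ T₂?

The union is the simple quadrilateral with vertices (2,-11), (-2,-15), (10,0), (1,-16) in order.
By the shoelace formula, twice the signed area is |[2·(-15) − (-2)·(-11)] + [(-2)·0 − 10·(-15)] + [10·(-16) − 1·0] + [1·(-11) − 2·(-16)]| = 41, so the area is 20.5.
Summing gcd(|Δx|,|Δy|) over the edges gives the boundary count: gcd(4,4) + gcd(12,15) + gcd(9,16) + gcd(1,5) = 4+3+1+1 = 9.
By Pick's theorem I = A − B/2 + 1 = 20.5 − 9/2 + 1 = 17.

17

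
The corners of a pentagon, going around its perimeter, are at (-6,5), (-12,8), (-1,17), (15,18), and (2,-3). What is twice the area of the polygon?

By the shoelace formula, twice the signed area is |[(-6)·8 − (-12)·5] + [(-12)·17 − (-1)·8] + [(-1)·18 − 15·17] + [15·(-3) − 2·18] + [2·5 − (-6)·(-3)]| = 546, so the area is 273.

546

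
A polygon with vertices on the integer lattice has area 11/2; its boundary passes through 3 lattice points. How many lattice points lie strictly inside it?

5

From Pick's theorem, I = A − B/2 + 1 = 11/2 − 3/2 + 1 = 5.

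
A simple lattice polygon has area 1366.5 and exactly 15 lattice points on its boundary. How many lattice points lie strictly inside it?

1360

Pick's theorem A = I + B/2 − 1 rearranges to I = A − B/2 + 1 = 1366.5 − 15/2 + 1 = 1360.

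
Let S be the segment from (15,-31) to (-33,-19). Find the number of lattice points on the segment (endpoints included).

13

The number of lattice points on a segment between lattice points is gcd(|Δx|,|Δy|) + 1 = gcd(48,12) + 1 = 12 + 1 = 13.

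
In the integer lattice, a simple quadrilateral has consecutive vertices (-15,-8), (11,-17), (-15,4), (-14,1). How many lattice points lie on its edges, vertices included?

4

Summing gcd(|Δx|,|Δy|) over the edges gives the boundary count: gcd(26,9) + gcd(26,21) + gcd(1,3) + gcd(1,9) = 1+1+1+1 = 4.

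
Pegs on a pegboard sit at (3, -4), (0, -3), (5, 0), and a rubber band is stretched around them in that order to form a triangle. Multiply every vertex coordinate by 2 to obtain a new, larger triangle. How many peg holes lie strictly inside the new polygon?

25

By the shoelace formula, twice the signed area is |[3·(-3) − 0·(-4)] + [0·0 − 5·(-3)] + [5·(-4) − 3·0]| = 14, so the area is 7.
The number of boundary lattice points is Σ gcd(|Δx|,|Δy|) = gcd(3,1) + gcd(5,3) + gcd(2,4) = 1+1+2 = 4.
Scaling by 2 multiplies the area by 2² = 4 (so the new area is 28) and multiplies the boundary lattice-point count by 2, giving 8.
By Pick's theorem, the interior count of the dilated polygon is 28 − 8/2 + 1 = 25.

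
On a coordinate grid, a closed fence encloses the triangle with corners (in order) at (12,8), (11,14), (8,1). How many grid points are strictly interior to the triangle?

Using the shoelace formula, 2A = |[12·14 − 11·8] + [11·1 − 8·14] + [8·8 − 12·1]| = 31, so the area is 15.5.
The number of boundary lattice points is Σ gcd(|Δx|,|Δy|) = gcd(1,6) + gcd(3,13) + gcd(4,7) = 1+1+1 = 3.
By Pick's theorem A = I + B/2 − 1, so I = 15.5 − 3/2 + 1 = 15.

15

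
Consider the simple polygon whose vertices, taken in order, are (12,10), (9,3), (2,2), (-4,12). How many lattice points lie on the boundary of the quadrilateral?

6

Summing gcd(|Δx|,|Δy|) over the edges gives the boundary count: gcd(3,7) + gcd(7,1) + gcd(6,10) + gcd(16,2) = 1+1+2+2 = 6.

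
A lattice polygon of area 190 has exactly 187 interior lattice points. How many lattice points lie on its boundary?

Pick's theorem gives A = I + B/2 − 1, so B = 2(A − I + 1) = 2(190 − 187 + 1) = 8.

8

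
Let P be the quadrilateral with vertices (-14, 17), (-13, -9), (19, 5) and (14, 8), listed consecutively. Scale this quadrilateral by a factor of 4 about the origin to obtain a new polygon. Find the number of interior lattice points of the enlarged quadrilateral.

By the shoelace formula, twice the signed area is |((-14)·(-9) − (-13)·17) + ((-13)·5 − 19·(-9)) + (19·8 − 14·5) + (14·17 − (-14)·8)| = 885, so the area is 442.5.
The number of boundary lattice points is Σ gcd(|Δx|,|Δy|) = gcd(1,26) + gcd(32,14) + gcd(5,3) + gcd(28,9) = 1+2+1+1 = 5.
Scaling by 4 multiplies the area by 4² = 16 (so the new area is 7080) and multiplies the boundary lattice-point count by 4, giving 20.
By Pick's theorem, the interior count of the dilated polygon is 7080 − 20/2 + 1 = 7071.

7071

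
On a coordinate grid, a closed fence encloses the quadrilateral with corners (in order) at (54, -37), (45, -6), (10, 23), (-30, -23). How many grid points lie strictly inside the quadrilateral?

By the shoelace formula, twice the signed area is |(54·(-6) − 45·(-37)) + (45·23 − 10·(-6)) + (10·(-23) − (-30)·23) + ((-30)·(-37) − 54·(-23))| = 5248, so the area is 2624.
Summing gcd(|Δx|,|Δy|) over the edges gives the boundary count: gcd(9,31) + gcd(35,29) + gcd(40,46) + gcd(84,14) = 1+1+2+14 = 18.
Pick's theorem gives I = A − B/2 + 1 = 2624 − 18/2 + 1 = 2616.

2616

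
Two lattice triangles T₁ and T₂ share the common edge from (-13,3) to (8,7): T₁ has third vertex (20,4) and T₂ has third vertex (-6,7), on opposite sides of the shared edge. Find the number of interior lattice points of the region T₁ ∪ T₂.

The union is the simple quadrilateral with vertices (-13,3), (20,4), (8,7), (-6,7) in order.
The shoelace formula gives twice the area as |((-13)·4 − 20·3) + (20·7 − 8·4) + (8·7 − (-6)·7) + ((-6)·3 − (-13)·7)| = 167, so the area is 83.5.
Summing gcd(|Δx|,|Δy|) over the edges gives the boundary count: gcd(33,1) + gcd(12,3) + gcd(14,0) + gcd(7,4) = 1+3+14+1 = 19.
By Pick's theorem I = A − B/2 + 1 = 83.5 − 19/2 + 1 = 75.

75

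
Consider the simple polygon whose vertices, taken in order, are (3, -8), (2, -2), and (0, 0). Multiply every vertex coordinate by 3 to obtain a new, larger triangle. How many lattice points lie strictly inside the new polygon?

The shoelace formula gives twice the area as |[3·(-2) − 2·(-8)] + [2·0 − 0·(-2)] + [0·(-8) − 3·0]| = 10, so the area is 5.
Along each edge there are gcd(|Δx|,|Δy|)+1 lattice points, so counting each shared vertex once the boundary has gcd(1,6) + gcd(2,2) + gcd(3,8) = 1+2+1 = 4.
Scaling by 3 multiplies the area by 3² = 9 (so the new area is 45) and multiplies the boundary lattice-point count by 3, giving 12.
By Pick's theorem, the interior count of the dilated polygon is 45 − 12/2 + 1 = 40.

40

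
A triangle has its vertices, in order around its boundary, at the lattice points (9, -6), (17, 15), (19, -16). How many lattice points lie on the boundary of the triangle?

The number of boundary lattice points is Σ gcd(|Δx|,|Δy|) = gcd(8,21) + gcd(2,31) + gcd(10,10) = 1+1+10 = 12.

12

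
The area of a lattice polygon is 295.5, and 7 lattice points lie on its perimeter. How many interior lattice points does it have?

From Pick's theorem, I = A − B/2 + 1 = 295.5 − 7/2 + 1 = 293.

293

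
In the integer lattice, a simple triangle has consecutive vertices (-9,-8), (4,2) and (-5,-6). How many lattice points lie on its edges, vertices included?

The number of boundary lattice points is Σ gcd(|Δx|,|Δy|) = gcd(13,10) + gcd(9,8) + gcd(4,2) = 1+1+2 = 4.

4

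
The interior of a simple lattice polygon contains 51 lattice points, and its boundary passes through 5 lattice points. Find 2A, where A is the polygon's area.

105

Pick's theorem states A = I + B/2 − 1, so A = 51 + 5/2 − 1 = 105/2.
Hence 2A = 105.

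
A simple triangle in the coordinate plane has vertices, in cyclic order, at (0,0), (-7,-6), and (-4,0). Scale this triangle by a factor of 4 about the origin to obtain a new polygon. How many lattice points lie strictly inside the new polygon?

By the shoelace formula, twice the signed area is |(0·(-6) − (-7)·0) + ((-7)·0 − (-4)·(-6)) + ((-4)·0 − 0·0)| = 24, so the area is 12.
Along each edge there are gcd(|Δx|,|Δy|)+1 lattice points, so counting each shared vertex once the boundary has gcd(7,6) + gcd(3,6) + gcd(4,0) = 1+3+4 = 8.
Scaling by 4 multiplies the area by 4² = 16 (so the new area is 192) and multiplies the boundary lattice-point count by 4, giving 32.
By Pick's theorem, the interior count of the dilated polygon is 192 − 32/2 + 1 = 177.

177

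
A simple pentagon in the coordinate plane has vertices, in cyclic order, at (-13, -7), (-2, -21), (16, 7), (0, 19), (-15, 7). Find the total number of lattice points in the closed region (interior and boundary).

The shoelace formula gives twice the area as |((-13)·(-21) − (-2)·(-7)) + ((-2)·7 − 16·(-21)) + (16·19 − 0·7) + (0·7 − (-15)·19) + ((-15)·(-7) − (-13)·7)| = 1366, so the area is 683.
Summing gcd(|Δx|,|Δy|) over the edges gives the boundary count: gcd(11,14) + gcd(18,28) + gcd(16,12) + gcd(15,12) + gcd(2,14) = 1+2+4+3+2 = 12.
Pick's theorem gives I = A − B/2 + 1 = 683 − 12/2 + 1 = 678, so the closed region contains I + B = 678 + 12 = 690 lattice points.

690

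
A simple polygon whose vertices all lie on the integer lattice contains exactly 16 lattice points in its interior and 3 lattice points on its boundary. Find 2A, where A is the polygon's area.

33

By Pick's theorem, A = I + B/2 − 1 = 16 + 3/2 − 1 = 33/2.
Hence 2A = 33.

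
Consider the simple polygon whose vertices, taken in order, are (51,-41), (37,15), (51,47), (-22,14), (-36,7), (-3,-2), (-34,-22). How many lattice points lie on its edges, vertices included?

29

Along each edge there are gcd(|Δx|,|Δy|)+1 lattice points, so counting each shared vertex once the boundary has gcd(14,56) + gcd(14,32) + gcd(73,33) + gcd(14,7) + gcd(33,9) + gcd(31,20) + gcd(85,19) = 14+2+1+7+3+1+1 = 29.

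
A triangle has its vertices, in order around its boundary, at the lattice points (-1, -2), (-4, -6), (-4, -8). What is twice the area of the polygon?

6

By the shoelace formula, twice the signed area is |[(-1)·(-6) − (-4)·(-2)] + [(-4)·(-8) − (-4)·(-6)] + [(-4)·(-2) − (-1)·(-8)]| = 6, so the area is 3.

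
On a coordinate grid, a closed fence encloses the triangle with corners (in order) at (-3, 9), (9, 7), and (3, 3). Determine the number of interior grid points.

Using the shoelace formula, 2A = |((-3)·7 − 9·9) + (9·3 − 3·7) + (3·9 − (-3)·3)| = 60, so the area is 30.
Summing gcd(|Δx|,|Δy|) over the edges gives the boundary count: gcd(12,2) + gcd(6,4) + gcd(6,6) = 2+2+6 = 10.
Pick's theorem gives I = A − B/2 + 1 = 30 − 10/2 + 1 = 26.

26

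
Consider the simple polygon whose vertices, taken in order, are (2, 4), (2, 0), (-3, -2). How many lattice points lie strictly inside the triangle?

By the shoelace formula, twice the signed area is |(2·0 − 2·4) + (2·(-2) − (-3)·0) + ((-3)·4 − 2·(-2))| = 20, so the area is 10.
Along each edge there are gcd(|Δx|,|Δy|)+1 lattice points, so counting each shared vertex once the boundary has gcd(0,4) + gcd(5,2) + gcd(5,6) = 4+1+1 = 6.
By Pick's theorem A = I + B/2 − 1, so I = 10 − 6/2 + 1 = 8.

8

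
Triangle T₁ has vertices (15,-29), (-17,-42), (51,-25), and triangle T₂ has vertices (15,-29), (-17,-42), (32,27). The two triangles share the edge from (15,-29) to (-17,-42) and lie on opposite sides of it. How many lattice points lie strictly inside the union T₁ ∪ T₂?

945

The union is the simple quadrilateral with vertices (15,-29), (51,-25), (-17,-42), (32,27) in order.
The shoelace formula gives twice the area as |(15·(-25) − 51·(-29)) + (51·(-42) − (-17)·(-25)) + ((-17)·27 − 32·(-42)) + (32·(-29) − 15·27)| = 1911, so the area is 1911/2.
The number of boundary lattice points is Σ gcd(|Δx|,|Δy|) = gcd(36,4) + gcd(68,17) + gcd(49,69) + gcd(17,56) = 4+17+1+1 = 23.
By Pick's theorem I = A − B/2 + 1 = 1911/2 − 23/2 + 1 = 945.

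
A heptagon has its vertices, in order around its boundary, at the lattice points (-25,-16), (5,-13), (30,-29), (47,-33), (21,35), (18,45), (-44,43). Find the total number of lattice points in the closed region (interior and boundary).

The shoelace formula gives twice the area as |[(-25)·(-13) − 5·(-16)] + [5·(-29) − 30·(-13)] + [30·(-33) − 47·(-29)] + [47·35 − 21·(-33)] + [21·45 − 18·35] + [18·43 − (-44)·45] + [(-44)·(-16) − (-25)·43]| = 8209, so the area is 8209/2.
The number of boundary lattice points is Σ gcd(|Δx|,|Δy|) = gcd(30,3) + gcd(25,16) + gcd(17,4) + gcd(26,68) + gcd(3,10) + gcd(62,2) + gcd(19,59) = 3+1+1+2+1+2+1 = 11.
Pick's theorem gives I = A − B/2 + 1 = 8209/2 − 11/2 + 1 = 4100, so the closed region contains I + B = 4100 + 11 = 4111 lattice points.

4111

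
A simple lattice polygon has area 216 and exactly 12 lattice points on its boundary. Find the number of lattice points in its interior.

Pick's theorem A = I + B/2 − 1 rearranges to I = A − B/2 + 1 = 216 − 12/2 + 1 = 211.

211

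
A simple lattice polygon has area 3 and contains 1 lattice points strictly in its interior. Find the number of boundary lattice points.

6

Pick's theorem gives A = I + B/2 − 1, so B = 2(A − I + 1) = 2(3 − 1 + 1) = 6.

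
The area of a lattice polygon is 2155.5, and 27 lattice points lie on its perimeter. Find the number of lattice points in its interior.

2143

Pick's theorem A = I + B/2 − 1 rearranges to I = A − B/2 + 1 = 2155.5 − 27/2 + 1 = 2143.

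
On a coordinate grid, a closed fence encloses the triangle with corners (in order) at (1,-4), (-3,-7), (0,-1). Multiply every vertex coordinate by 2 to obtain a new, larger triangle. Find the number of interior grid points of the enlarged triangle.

26

The shoelace formula gives twice the area as |[1·(-7) − (-3)·(-4)] + [(-3)·(-1) − 0·(-7)] + [0·(-4) − 1·(-1)]| = 15, so the area is 15/2.
Along each edge there are gcd(|Δx|,|Δy|)+1 lattice points, so counting each shared vertex once the boundary has gcd(4,3) + gcd(3,6) + gcd(1,3) = 1+3+1 = 5.
Scaling by 2 multiplies the area by 2² = 4 (so the new area is 30) and multiplies the boundary lattice-point count by 2, giving 10.
By Pick's theorem, the interior count of the dilated polygon is 30 − 10/2 + 1 = 26.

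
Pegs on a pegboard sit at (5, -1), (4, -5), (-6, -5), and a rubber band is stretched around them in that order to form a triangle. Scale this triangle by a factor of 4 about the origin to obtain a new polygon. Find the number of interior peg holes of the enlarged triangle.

297

Using the shoelace formula, 2A = |[5·(-5) − 4·(-1)] + [4·(-5) − (-6)·(-5)] + [(-6)·(-1) − 5·(-5)]| = 40, so the area is 20.
Summing gcd(|Δx|,|Δy|) over the edges gives the boundary count: gcd(1,4) + gcd(10,0) + gcd(11,4) = 1+10+1 = 12.
Scaling by 4 multiplies the area by 4² = 16 (so the new area is 320) and multiplies the boundary lattice-point count by 4, giving 48.
By Pick's theorem, the interior count of the dilated polygon is 320 − 48/2 + 1 = 297.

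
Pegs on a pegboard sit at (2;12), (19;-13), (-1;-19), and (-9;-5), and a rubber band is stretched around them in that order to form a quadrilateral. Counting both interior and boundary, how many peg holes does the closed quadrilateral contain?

The shoelace formula gives twice the area as |(2·(-13) − 19·12) + (19·(-19) − (-1)·(-13)) + ((-1)·(-5) − (-9)·(-19)) + ((-9)·12 − 2·(-5))| = 892, so the area is 446.
The number of boundary lattice points is Σ gcd(|Δx|,|Δy|) = gcd(17,25) + gcd(20,6) + gcd(8,14) + gcd(11,17) = 1+2+2+1 = 6.
Pick's theorem gives I = A − B/2 + 1 = 446 − 6/2 + 1 = 444, so the closed region contains I + B = 444 + 6 = 450 lattice points.

450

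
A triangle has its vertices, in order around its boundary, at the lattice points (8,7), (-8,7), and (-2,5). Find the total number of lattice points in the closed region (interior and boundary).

Using the shoelace formula, 2A = |[8·7 − (-8)·7] + [(-8)·5 − (-2)·7] + [(-2)·7 − 8·5]| = 32, so the area is 16.
The number of boundary lattice points is Σ gcd(|Δx|,|Δy|) = gcd(16,0) + gcd(6,2) + gcd(10,2) = 16+2+2 = 20.
Pick's theorem gives I = A − B/2 + 1 = 16 − 20/2 + 1 = 7, so the closed region contains I + B = 7 + 20 = 27 lattice points.

27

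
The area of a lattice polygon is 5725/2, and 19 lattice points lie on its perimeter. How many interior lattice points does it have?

From Pick's theorem, I = A − B/2 + 1 = 5725/2 − 19/2 + 1 = 2854.

2854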